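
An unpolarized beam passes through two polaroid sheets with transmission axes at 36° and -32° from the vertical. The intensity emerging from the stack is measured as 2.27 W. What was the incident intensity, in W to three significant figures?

I₀ ≈ 32.4 W

Unpolarized light through the first polarizer → I₁ = ½ I₀, now polarized at 36°.
I₂ = I₁ cos²(-32° − 36°) = 0.5 I₀ · cos²(68°) = 0.07017 I₀.
So 2.27 W = 0.07017 I₀, giving I₀ = 2.27/0.07017 = 32.35 W.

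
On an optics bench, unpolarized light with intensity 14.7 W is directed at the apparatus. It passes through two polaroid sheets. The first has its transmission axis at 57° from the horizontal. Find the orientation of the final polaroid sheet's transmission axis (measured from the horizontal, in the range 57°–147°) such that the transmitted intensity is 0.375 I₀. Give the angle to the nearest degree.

θ ≈ 87°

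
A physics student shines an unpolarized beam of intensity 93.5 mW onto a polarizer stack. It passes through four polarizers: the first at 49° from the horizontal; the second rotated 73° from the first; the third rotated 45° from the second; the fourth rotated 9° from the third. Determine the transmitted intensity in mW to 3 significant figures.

I ≈ 1.95 mW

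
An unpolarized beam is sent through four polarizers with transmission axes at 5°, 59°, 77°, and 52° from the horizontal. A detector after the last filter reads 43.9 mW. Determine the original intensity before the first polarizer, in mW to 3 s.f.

I₀ ≈ 342 mW

Unpolarized light through the first polarizer → I₁ = ½ I₀, now polarized at 5°.
I₂ = I₁ cos²(59° − 5°) = 0.5 I₀ · cos²(54°) = 0.1727 I₀.
I₃ = I₂ cos²(77° − 59°) = 0.1727 I₀ · cos²(18°) = 0.1562 I₀.
I₄ = I₃ cos²(52° − 77°) = 0.1562 I₀ · cos²(25°) = 0.1283 I₀.
So 43.9 mW = 0.1283 I₀, giving I₀ = 43.9/0.1283 = 342.1 mW.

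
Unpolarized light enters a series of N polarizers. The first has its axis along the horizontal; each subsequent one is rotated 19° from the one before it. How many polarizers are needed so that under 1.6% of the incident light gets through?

First polarizer halves the unpolarized light: factor 1/2.
Each further stage multiplies by cos²(19°) = 0.894.
After N polarizers: T = 0.5·0.894^(N−1). Require T < 0.016 ⇒ N−1 > ln(0.016/0.5)/ln(0.894) = 30.72, so N−1 ≥ 31 and N = 32.
Check: N=32 gives T = 0.01551 < 0.016; N=31 gives T = 0.01734.

N = 32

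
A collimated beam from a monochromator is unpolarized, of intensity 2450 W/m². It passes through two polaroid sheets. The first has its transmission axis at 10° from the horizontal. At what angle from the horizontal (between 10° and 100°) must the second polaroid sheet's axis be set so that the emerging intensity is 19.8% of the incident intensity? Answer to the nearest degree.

θ ≈ 61°

Unpolarized light through the first polarizer → I₁ = ½ I₀, now polarized at 10°.
Need I₂/I₀ = 0.198, so cos²(θ − 10°) = 0.198 / 0.5 = 0.396.
θ − 10° = arccos(√0.396) = 51.0°, giving θ ≈ 10 + 51.0 = 61.0°.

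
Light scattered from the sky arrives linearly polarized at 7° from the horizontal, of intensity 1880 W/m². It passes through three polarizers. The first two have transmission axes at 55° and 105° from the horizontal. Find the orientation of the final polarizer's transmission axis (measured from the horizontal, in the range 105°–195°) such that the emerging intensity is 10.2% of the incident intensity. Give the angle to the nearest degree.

θ ≈ 147°

I₁ = I₀ cos²(55° − 7°) = I₀ cos²(48°) = 0.4477 I₀.
I₂ = I₁ cos²(105° − 55°) = 0.4477 I₀ · cos²(50°) = 0.185 I₀.
Need I₃/I₀ = 0.102, so cos²(θ − 105°) = 0.102 / 0.185 = 0.5514.
θ − 105° = arccos(√0.5514) = 42.1°, giving θ ≈ 105 + 42.1 = 147.1°.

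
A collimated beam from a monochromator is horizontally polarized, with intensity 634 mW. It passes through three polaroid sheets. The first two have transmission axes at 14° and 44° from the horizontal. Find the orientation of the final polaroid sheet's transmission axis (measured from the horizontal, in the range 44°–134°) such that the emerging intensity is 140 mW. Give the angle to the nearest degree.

θ ≈ 100°

By Malus's law, I₁ = I₀ cos²(14° − 0°) = I₀ cos²(14°) = 0.9415 I₀.
I₂ = I₁ cos²(44° − 14°) = 0.9415 I₀ · cos²(30°) = 0.7061 I₀.
Target fraction: 140 / 634 mW = 0.2208 of I₀.
Need I₃/I₀ = 0.2208, so cos²(θ − 44°) = 0.2208 / 0.7061 = 0.3127.
θ − 44° = arccos(√0.3127) = 56.0°, giving θ ≈ 44 + 56.0 = 100.0°.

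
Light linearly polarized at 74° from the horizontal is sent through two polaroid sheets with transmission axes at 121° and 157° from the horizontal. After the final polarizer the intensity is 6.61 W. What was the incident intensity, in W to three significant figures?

I₀ ≈ 21.7 W

I₁ = I₀ cos²(121° − 74°) = I₀ cos²(47°) = 0.4651 I₀.
I₂ = I₁ cos²(157° − 121°) = 0.4651 I₀ · cos²(36°) = 0.3044 I₀.
So 6.61 W = 0.3044 I₀, giving I₀ = 6.61/0.3044 = 21.71 W.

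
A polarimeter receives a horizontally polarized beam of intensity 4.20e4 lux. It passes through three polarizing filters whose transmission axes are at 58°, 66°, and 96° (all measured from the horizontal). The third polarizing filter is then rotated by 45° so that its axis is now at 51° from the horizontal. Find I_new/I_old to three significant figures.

Before rotation:
I₁ = I₀ cos²(58° − 0°) = I₀ cos²(58°) = 0.2808 I₀.
I₂ = I₁ cos²(66° − 58°) = 0.2808 I₀ · cos²(8°) = 0.2754 I₀.
I₃ = I₂ cos²(96° − 66°) = 0.2754 I₀ · cos²(30°) = 0.2065 I₀.
After rotation:
I₁ = I₀ cos²(58° − 0°) = I₀ cos²(58°) = 0.2808 I₀.
I₂ = I₁ cos²(66° − 58°) = 0.2808 I₀ · cos²(8°) = 0.2754 I₀.
I₃ = I₂ cos²(51° − 66°) = 0.2754 I₀ · cos²(15°) = 0.2569 I₀.
Ratio = 0.2569 / 0.2065 = 1.244.

I_new/I_old ≈ 1.24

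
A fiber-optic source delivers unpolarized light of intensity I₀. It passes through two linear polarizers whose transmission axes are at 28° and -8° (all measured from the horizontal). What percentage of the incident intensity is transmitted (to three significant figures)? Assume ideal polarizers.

Unpolarized light through the first polarizer → I₁ = ½ I₀, now polarized at 28°.
I₂ = I₁ cos²(-8° − 28°) = 0.5 I₀ · cos²(36°) = 0.3273 I₀.
That is 32.73% of the incident intensity.

≈ 32.7%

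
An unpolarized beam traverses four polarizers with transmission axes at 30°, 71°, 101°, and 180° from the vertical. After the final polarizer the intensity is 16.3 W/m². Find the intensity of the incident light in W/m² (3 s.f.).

I₀ ≈ 2100 W/m²

Unpolarized light through the first polarizer → I₁ = ½ I₀, now polarized at 30°.
I₂ = I₁ cos²(71° − 30°) = 0.5 I₀ · cos²(41°) = 0.2848 I₀.
I₃ = I₂ cos²(101° − 71°) = 0.2848 I₀ · cos²(30°) = 0.2136 I₀.
I₄ = I₃ cos²(180° − 101°) = 0.2136 I₀ · cos²(79°) = 0.007777 I₀.
So 16.3 W/m² = 0.007777 I₀, giving I₀ = 16.3/0.007777 = 2096 W/m².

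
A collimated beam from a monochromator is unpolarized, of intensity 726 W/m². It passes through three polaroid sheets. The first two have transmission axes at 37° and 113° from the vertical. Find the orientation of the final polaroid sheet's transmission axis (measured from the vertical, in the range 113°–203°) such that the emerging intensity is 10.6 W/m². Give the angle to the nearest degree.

θ ≈ 158°

Unpolarized light through the first polarizer → I₁ = ½ I₀, now polarized at 37°.
I₂ = I₁ cos²(113° − 37°) = 0.5 I₀ · cos²(76°) = 0.02926 I₀.
Target fraction: 10.6 / 726 W/m² = 0.0146 of I₀.
Need I₃/I₀ = 0.0146, so cos²(θ − 113°) = 0.0146 / 0.02926 = 0.4989.
θ − 113° = arccos(√0.4989) = 45.1°, giving θ ≈ 113 + 45.1 = 158.1°.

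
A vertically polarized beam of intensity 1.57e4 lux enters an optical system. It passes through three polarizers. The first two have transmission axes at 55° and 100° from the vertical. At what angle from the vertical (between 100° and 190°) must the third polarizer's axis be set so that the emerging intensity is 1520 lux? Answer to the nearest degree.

θ ≈ 140°

By Malus's law, I₁ = I₀ cos²(55° − 0°) = I₀ cos²(55°) = 0.329 I₀.
I₂ = I₁ cos²(100° − 55°) = 0.329 I₀ · cos²(45°) = 0.1645 I₀.
Target fraction: 1520 / 1.57e4 lux = 0.09682 of I₀.
Need I₃/I₀ = 0.09682, so cos²(θ − 100°) = 0.09682 / 0.1645 = 0.5886.
θ − 100° = arccos(√0.5886) = 39.9°, giving θ ≈ 100 + 39.9 = 139.9°.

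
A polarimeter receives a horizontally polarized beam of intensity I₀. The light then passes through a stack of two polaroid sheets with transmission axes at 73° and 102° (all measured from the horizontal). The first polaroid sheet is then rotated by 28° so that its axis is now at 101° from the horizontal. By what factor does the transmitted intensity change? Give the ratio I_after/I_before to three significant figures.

I_new/I_old ≈ 0.557

Before rotation:
I₁ = I₀ cos²(73° − 0°) = I₀ cos²(73°) = 0.08548 I₀.
I₂ = I₁ cos²(102° − 73°) = 0.08548 I₀ · cos²(29°) = 0.06539 I₀.
After rotation:
I₁ = I₀ cos²(101° − 0°) = I₀ cos²(79°) = 0.03641 I₀.
I₂ = I₁ cos²(102° − 101°) = 0.03641 I₀ · cos²(1°) = 0.0364 I₀.
Ratio = 0.0364 / 0.06539 = 0.5566.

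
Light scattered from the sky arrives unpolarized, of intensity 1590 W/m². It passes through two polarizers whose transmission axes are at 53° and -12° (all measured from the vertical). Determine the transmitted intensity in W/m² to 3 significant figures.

I ≈ 142 W/m²

Unpolarized light through the first polarizer → I₁ = 1590 W/m²/2 = 795 W/m², polarized at 53°.
I₂ = I₁ · cos²(65°) = 795 · 0.1786 = 142 W/m².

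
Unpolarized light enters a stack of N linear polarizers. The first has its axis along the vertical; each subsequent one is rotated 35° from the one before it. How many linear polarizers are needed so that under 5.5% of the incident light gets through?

N = 7

First polarizer halves the unpolarized light: factor 1/2.
Each further stage multiplies by cos²(35°) = 0.671.
After N polarizers: T = 0.5·0.671^(N−1). Require T < 0.055 ⇒ N−1 > ln(0.055/0.5)/ln(0.671) = 5.53, so N−1 ≥ 6 and N = 7.
Check: N=7 gives T = 0.04564 < 0.055; N=6 gives T = 0.06802.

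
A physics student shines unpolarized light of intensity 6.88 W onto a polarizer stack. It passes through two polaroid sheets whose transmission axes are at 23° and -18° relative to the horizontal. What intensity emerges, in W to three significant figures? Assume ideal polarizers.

I ≈ 1.96 W

Unpolarized light through the first polarizer → I₁ = 6.88 W/2 = 3.44 W, polarized at 23°.
I₂ = I₁ · cos²(41°) = 3.44 · 0.5696 = 1.959 W.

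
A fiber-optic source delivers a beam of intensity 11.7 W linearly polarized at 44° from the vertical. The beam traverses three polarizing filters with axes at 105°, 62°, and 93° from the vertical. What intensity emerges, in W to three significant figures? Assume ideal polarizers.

I ≈ 1.08 W

I₁ = 11.7 W · cos²(61°) = 2.75 W.
I₂ = I₁ · cos²(43°) = 2.75 · 0.5349 = 1.471 W.
I₃ = I₂ · cos²(31°) = 1.471 · 0.7347 = 1.081 W.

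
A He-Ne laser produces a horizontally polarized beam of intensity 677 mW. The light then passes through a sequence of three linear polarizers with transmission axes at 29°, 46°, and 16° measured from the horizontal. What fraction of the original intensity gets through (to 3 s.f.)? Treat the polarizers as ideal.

I/I₀ ≈ 0.525

By Malus's law, I₁ = 677 mW · cos²(29°) = 517.9 mW.
I₂ = I₁ · cos²(17°) = 517.9 · 0.9145 = 473.6 mW.
I₃ = I₂ · cos²(30°) = 473.6 · 0.75 = 355.2 mW.
Transmitted fraction = 0.5247.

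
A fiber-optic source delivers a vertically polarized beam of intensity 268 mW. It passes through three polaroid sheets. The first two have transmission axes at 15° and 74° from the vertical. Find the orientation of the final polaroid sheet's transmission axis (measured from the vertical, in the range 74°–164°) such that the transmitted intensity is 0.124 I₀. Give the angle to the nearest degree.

I₁ = I₀ cos²(15° − 0°) = I₀ cos²(15°) = 0.933 I₀.
I₂ = I₁ cos²(74° − 15°) = 0.933 I₀ · cos²(59°) = 0.2475 I₀.
Need I₃/I₀ = 0.124, so cos²(θ − 74°) = 0.124 / 0.2475 = 0.501.
θ − 74° = arccos(√0.501) = 44.9°, giving θ ≈ 74 + 44.9 = 118.9°.

θ ≈ 119°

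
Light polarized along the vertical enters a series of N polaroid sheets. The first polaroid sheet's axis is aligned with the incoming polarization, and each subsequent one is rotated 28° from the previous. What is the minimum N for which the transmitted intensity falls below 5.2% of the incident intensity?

First polarizer is aligned with the polarization: full transmission.
Each further stage multiplies by cos²(28°) = 0.7796.
After N polarizers: T = 0.7796^(N−1). Require T < 0.052 ⇒ N−1 > ln(0.052)/ln(0.7796) = 11.87, so N−1 ≥ 12 and N = 13.
Check: N=13 gives T = 0.0504 < 0.052; N=12 gives T = 0.06465.

N = 13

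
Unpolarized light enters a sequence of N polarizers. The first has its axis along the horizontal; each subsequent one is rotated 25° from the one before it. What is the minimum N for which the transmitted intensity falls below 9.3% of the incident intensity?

First polarizer halves the unpolarized light: factor 1/2.
Each further stage multiplies by cos²(25°) = 0.8214.
After N polarizers: T = 0.5·0.8214^(N−1). Require T < 0.093 ⇒ N−1 > ln(0.093/0.5)/ln(0.8214) = 8.55, so N−1 ≥ 9 and N = 10.
Check: N=10 gives T = 0.0851 < 0.093; N=9 gives T = 0.1036.

N = 10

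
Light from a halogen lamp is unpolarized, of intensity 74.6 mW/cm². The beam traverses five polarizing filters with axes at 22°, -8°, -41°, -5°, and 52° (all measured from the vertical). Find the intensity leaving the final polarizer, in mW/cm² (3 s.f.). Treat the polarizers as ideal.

Unpolarized light through the first polarizer → I₁ = 74.6 mW/cm²/2 = 37.3 mW/cm², polarized at 22°.
I₂ = I₁ · cos²(30°) = 37.3 · 0.75 = 27.98 mW/cm².
I₃ = I₂ · cos²(33°) = 27.98 · 0.7034 = 19.68 mW/cm².
I₄ = I₃ · cos²(36°) = 19.68 · 0.6545 = 12.88 mW/cm².
I₅ = I₄ · cos²(57°) = 12.88 · 0.2966 = 3.82 mW/cm².

I ≈ 3.82 mW/cm²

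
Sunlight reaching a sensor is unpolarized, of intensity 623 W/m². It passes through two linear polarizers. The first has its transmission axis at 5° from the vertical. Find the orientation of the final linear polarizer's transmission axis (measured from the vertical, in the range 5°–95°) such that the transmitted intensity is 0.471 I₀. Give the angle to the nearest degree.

Unpolarized light through the first polarizer → I₁ = ½ I₀, now polarized at 5°.
Need I₂/I₀ = 0.471, so cos²(θ − 5°) = 0.471 / 0.5 = 0.942.
θ − 5° = arccos(√0.942) = 13.9°, giving θ ≈ 5 + 13.9 = 18.9°.

θ ≈ 19°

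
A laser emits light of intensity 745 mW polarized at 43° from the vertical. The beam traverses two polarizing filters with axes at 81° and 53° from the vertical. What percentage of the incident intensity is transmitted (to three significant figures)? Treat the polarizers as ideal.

≈ 48.4%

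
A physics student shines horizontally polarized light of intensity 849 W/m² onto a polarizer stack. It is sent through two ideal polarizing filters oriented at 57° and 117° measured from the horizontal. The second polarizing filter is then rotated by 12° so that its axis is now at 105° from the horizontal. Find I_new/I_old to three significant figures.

I_new/I_old ≈ 1.79

Before rotation:
By Malus's law, I₁ = I₀ cos²(57° − 0°) = I₀ cos²(57°) = 0.2966 I₀.
I₂ = I₁ cos²(117° − 57°) = 0.2966 I₀ · cos²(60°) = 0.07416 I₀.
After rotation:
I₁ = I₀ cos²(57° − 0°) = I₀ cos²(57°) = 0.2966 I₀.
I₂ = I₁ cos²(105° − 57°) = 0.2966 I₀ · cos²(48°) = 0.1328 I₀.
Ratio = 0.1328 / 0.07416 = 1.791.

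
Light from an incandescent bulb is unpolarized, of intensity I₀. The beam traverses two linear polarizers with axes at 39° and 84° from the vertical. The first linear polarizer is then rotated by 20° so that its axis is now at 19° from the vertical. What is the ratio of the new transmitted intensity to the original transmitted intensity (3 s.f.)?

Before rotation:
Unpolarized light through the first polarizer → I₁ = ½ I₀, now polarized at 39°.
I₂ = I₁ cos²(84° − 39°) = 0.5 I₀ · cos²(45°) = 0.25 I₀.
After rotation:
Unpolarized light through the first polarizer → I₁ = ½ I₀, now polarized at 19°.
I₂ = I₁ cos²(84° − 19°) = 0.5 I₀ · cos²(65°) = 0.0893 I₀.
Ratio = 0.0893 / 0.25 = 0.3572.

I_new/I_old ≈ 0.357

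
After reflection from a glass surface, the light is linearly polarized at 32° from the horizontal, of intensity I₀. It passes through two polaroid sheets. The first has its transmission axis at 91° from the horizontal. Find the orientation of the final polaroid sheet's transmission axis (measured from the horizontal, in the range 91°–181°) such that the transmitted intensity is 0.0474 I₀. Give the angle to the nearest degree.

θ ≈ 156°

I₁ = I₀ cos²(91° − 32°) = I₀ cos²(59°) = 0.2653 I₀.
Need I₂/I₀ = 0.0474, so cos²(θ − 91°) = 0.0474 / 0.2653 = 0.1787.
θ − 91° = arccos(√0.1787) = 65.0°, giving θ ≈ 91 + 65.0 = 156.0°.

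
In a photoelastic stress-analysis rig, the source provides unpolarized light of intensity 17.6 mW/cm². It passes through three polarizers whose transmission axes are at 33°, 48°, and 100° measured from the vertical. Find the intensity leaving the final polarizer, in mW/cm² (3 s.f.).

I ≈ 3.11 mW/cm²

Unpolarized light through the first polarizer → I₁ = 17.6 mW/cm²/2 = 8.8 mW/cm², polarized at 33°.
I₂ = I₁ · cos²(15°) = 8.8 · 0.933 = 8.211 mW/cm².
I₃ = I₂ · cos²(52°) = 8.211 · 0.379 = 3.112 mW/cm².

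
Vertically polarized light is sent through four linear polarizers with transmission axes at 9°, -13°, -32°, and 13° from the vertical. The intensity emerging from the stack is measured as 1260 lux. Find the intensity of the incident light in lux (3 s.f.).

I₀ ≈ 3360 lux

By Malus's law, I₁ = I₀ cos²(9° − 0°) = I₀ cos²(9°) = 0.9755 I₀.
I₂ = I₁ cos²(-13° − 9°) = 0.9755 I₀ · cos²(22°) = 0.8386 I₀.
I₃ = I₂ cos²(-32° + 13°) = 0.8386 I₀ · cos²(19°) = 0.7497 I₀.
I₄ = I₃ cos²(13° + 32°) = 0.7497 I₀ · cos²(45°) = 0.3749 I₀.
So 1260 lux = 0.3749 I₀, giving I₀ = 1260/0.3749 = 3361 lux.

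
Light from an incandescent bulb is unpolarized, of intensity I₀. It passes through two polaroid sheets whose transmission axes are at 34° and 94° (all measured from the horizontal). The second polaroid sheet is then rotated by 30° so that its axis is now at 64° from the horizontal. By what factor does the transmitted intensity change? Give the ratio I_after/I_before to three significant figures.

I_new/I_old ≈ 3.00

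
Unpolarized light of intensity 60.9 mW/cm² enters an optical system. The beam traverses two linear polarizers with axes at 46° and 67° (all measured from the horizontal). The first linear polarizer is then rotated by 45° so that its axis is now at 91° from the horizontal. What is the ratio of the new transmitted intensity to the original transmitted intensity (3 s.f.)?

I_new/I_old ≈ 0.958

Before rotation:
Unpolarized light through the first polarizer → I₁ = ½ I₀, now polarized at 46°.
I₂ = I₁ cos²(67° − 46°) = 0.5 I₀ · cos²(21°) = 0.4358 I₀.
After rotation:
Unpolarized light through the first polarizer → I₁ = ½ I₀, now polarized at 91°.
I₂ = I₁ cos²(67° − 91°) = 0.5 I₀ · cos²(24°) = 0.4173 I₀.
Ratio = 0.4173 / 0.4358 = 0.9575.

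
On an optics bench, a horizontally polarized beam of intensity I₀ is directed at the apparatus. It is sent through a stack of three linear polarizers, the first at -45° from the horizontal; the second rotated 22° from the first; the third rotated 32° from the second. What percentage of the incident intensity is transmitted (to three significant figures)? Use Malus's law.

≈ 30.9%

By Malus's law, I₁ = I₀ cos²(-45° − 0°) = I₀ cos²(45°) = 0.5 I₀.
I₂ = I₁ cos²(22°) = 0.5 · 0.8597 I₀ = 0.4298 I₀.
I₃ = I₂ cos²(32°) = 0.4298 · 0.7192 I₀ = 0.3091 I₀.
That is 30.91% of the incident intensity.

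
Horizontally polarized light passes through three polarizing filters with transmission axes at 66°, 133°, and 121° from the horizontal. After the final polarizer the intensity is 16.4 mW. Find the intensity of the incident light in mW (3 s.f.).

By Malus's law, I₁ = I₀ cos²(66° − 0°) = I₀ cos²(66°) = 0.1654 I₀.
I₂ = I₁ cos²(133° − 66°) = 0.1654 I₀ · cos²(67°) = 0.02526 I₀.
I₃ = I₂ cos²(121° − 133°) = 0.02526 I₀ · cos²(12°) = 0.02417 I₀.
So 16.4 mW = 0.02417 I₀, giving I₀ = 16.4/0.02417 = 678.7 mW.

I₀ ≈ 679 mW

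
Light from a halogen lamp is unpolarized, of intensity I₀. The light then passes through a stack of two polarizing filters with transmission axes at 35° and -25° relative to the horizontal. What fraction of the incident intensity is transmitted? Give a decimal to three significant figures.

≈ 0.125 I₀

Unpolarized light through the first polarizer → I₁ = ½ I₀, now polarized at 35°.
I₂ = I₁ cos²(-25° − 35°) = 0.5 I₀ · cos²(60°) = 0.125 I₀.
Transmitted fraction = 0.125.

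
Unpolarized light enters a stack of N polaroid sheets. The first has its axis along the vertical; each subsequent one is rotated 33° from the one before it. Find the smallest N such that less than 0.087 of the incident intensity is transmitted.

N = 6

First polarizer halves the unpolarized light: factor 1/2.
Each further stage multiplies by cos²(33°) = 0.7034.
After N polarizers: T = 0.5·0.7034^(N−1). Require T < 0.087 ⇒ N−1 > ln(0.087/0.5)/ln(0.7034) = 4.97, so N−1 ≥ 5 and N = 6.
Check: N=6 gives T = 0.08608 < 0.087; N=5 gives T = 0.1224.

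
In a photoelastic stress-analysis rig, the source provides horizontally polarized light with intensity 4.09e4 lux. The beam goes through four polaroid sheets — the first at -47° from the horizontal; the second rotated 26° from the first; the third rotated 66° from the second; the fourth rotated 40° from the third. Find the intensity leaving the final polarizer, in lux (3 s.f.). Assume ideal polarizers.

I ≈ 1490 lux

By Malus's law, I₁ = 4.09e4 lux · cos²(47°) = 1.902e+04 lux.
I₂ = I₁ · cos²(26°) = 1.902e+04 · 0.8078 = 1.537e+04 lux.
I₃ = I₂ · cos²(66°) = 1.537e+04 · 0.1654 = 2542 lux.
I₄ = I₃ · cos²(40°) = 2542 · 0.5868 = 1492 lux.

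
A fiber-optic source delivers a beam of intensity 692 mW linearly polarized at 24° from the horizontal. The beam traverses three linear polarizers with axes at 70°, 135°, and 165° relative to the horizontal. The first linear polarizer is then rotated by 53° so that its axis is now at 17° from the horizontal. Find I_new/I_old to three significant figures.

I_new/I_old ≈ 2.52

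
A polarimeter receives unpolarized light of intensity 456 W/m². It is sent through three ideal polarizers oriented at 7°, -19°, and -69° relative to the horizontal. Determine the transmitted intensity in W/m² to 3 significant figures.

I ≈ 76.1 W/m²

Unpolarized light through the first polarizer → I₁ = 456 W/m²/2 = 228 W/m², polarized at 7°.
I₂ = I₁ · cos²(26°) = 228 · 0.8078 = 184.2 W/m².
I₃ = I₂ · cos²(50°) = 184.2 · 0.4132 = 76.1 W/m².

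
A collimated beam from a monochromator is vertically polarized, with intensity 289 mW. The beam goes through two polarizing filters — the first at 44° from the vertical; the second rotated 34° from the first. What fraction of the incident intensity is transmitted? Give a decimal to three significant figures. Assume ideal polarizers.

I/I₀ ≈ 0.356

By Malus's law, I₁ = 289 mW · cos²(44°) = 149.5 mW.
I₂ = I₁ · cos²(34°) = 149.5 · 0.6873 = 102.8 mW.
Transmitted fraction = 0.3556.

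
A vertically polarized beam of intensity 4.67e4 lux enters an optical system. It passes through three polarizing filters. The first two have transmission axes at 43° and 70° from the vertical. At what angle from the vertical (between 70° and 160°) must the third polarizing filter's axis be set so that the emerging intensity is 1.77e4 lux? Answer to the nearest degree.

θ ≈ 89°

I₁ = I₀ cos²(43° − 0°) = I₀ cos²(43°) = 0.5349 I₀.
I₂ = I₁ cos²(70° − 43°) = 0.5349 I₀ · cos²(27°) = 0.4246 I₀.
Target fraction: 1.77e4 / 4.67e4 lux = 0.379 of I₀.
Need I₃/I₀ = 0.379, so cos²(θ − 70°) = 0.379 / 0.4246 = 0.8926.
θ − 70° = arccos(√0.8926) = 19.1°, giving θ ≈ 70 + 19.1 = 89.1°.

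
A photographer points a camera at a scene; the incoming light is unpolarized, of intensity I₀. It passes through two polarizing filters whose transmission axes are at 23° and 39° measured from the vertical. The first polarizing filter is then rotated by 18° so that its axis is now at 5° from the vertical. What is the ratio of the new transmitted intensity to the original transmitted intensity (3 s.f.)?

I_new/I_old ≈ 0.744

Before rotation:
Unpolarized light through the first polarizer → I₁ = ½ I₀, now polarized at 23°.
I₂ = I₁ cos²(39° − 23°) = 0.5 I₀ · cos²(16°) = 0.462 I₀.
After rotation:
Unpolarized light through the first polarizer → I₁ = ½ I₀, now polarized at 5°.
I₂ = I₁ cos²(39° − 5°) = 0.5 I₀ · cos²(34°) = 0.3437 I₀.
Ratio = 0.3437 / 0.462 = 0.7438.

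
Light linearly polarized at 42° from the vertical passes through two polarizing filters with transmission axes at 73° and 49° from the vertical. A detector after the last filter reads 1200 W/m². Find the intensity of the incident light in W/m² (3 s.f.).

I₁ = I₀ cos²(73° − 42°) = I₀ cos²(31°) = 0.7347 I₀.
I₂ = I₁ cos²(49° − 73°) = 0.7347 I₀ · cos²(24°) = 0.6132 I₀.
So 1200 W/m² = 0.6132 I₀, giving I₀ = 1200/0.6132 = 1957 W/m².

I₀ ≈ 1960 W/m²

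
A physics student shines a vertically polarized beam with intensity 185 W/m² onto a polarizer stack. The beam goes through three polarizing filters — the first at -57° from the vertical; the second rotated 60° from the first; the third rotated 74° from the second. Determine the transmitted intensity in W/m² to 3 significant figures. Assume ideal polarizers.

I ≈ 1.04 W/m²

By Malus's law, I₁ = 185 W/m² · cos²(57°) = 54.88 W/m².
I₂ = I₁ · cos²(60°) = 54.88 · 0.25 = 13.72 W/m².
I₃ = I₂ · cos²(74°) = 13.72 · 0.07598 = 1.042 W/m².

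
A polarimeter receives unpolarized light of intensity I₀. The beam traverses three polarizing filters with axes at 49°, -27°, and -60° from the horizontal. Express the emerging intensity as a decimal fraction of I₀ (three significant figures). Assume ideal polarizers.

Unpolarized light through the first polarizer → I₁ = ½ I₀, now polarized at 49°.
I₂ = I₁ cos²(-27° − 49°) = 0.5 I₀ · cos²(76°) = 0.02926 I₀.
I₃ = I₂ cos²(-60° + 27°) = 0.02926 I₀ · cos²(33°) = 0.02058 I₀.
Transmitted fraction = 0.02058.

≈ 0.0206 I₀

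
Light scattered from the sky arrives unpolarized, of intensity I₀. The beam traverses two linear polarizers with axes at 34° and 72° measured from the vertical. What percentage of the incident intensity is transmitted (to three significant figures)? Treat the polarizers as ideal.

≈ 31.0%

Unpolarized light through the first polarizer → I₁ = ½ I₀, now polarized at 34°.
I₂ = I₁ cos²(72° − 34°) = 0.5 I₀ · cos²(38°) = 0.3105 I₀.
That is 31.05% of the incident intensity.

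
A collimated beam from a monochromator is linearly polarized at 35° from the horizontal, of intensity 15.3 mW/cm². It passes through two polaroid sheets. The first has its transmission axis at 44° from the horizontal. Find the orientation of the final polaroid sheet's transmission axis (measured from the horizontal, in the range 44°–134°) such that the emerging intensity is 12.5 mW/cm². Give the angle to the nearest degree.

By Malus's law, I₁ = I₀ cos²(44° − 35°) = I₀ cos²(9°) = 0.9755 I₀.
Target fraction: 12.5 / 15.3 mW/cm² = 0.817 of I₀.
Need I₂/I₀ = 0.817, so cos²(θ − 44°) = 0.817 / 0.9755 = 0.8375.
θ − 44° = arccos(√0.8375) = 23.8°, giving θ ≈ 44 + 23.8 = 67.8°.

θ ≈ 68°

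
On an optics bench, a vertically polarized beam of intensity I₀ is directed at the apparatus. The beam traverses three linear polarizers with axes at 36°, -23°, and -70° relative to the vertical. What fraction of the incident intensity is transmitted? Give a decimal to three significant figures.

I₁ = I₀ cos²(36° − 0°) = I₀ cos²(36°) = 0.6545 I₀.
I₂ = I₁ cos²(-23° − 36°) = 0.6545 I₀ · cos²(59°) = 0.1736 I₀.
I₃ = I₂ cos²(-70° + 23°) = 0.1736 I₀ · cos²(47°) = 0.08075 I₀.
Transmitted fraction = 0.08075.

≈ 0.0808 I₀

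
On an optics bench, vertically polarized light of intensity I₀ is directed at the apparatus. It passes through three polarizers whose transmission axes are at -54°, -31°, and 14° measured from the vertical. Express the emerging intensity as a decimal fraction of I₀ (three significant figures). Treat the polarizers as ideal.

I₁ = I₀ cos²(-54° − 0°) = I₀ cos²(54°) = 0.3455 I₀.
I₂ = I₁ cos²(-31° + 54°) = 0.3455 I₀ · cos²(23°) = 0.2927 I₀.
I₃ = I₂ cos²(14° + 31°) = 0.2927 I₀ · cos²(45°) = 0.1464 I₀.
Transmitted fraction = 0.1464.

≈ 0.146 I₀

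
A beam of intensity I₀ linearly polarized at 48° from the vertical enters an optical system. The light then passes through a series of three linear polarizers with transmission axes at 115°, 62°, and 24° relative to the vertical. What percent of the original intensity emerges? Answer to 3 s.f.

I₁ = I₀ cos²(115° − 48°) = I₀ cos²(67°) = 0.1527 I₀.
I₂ = I₁ cos²(62° − 115°) = 0.1527 I₀ · cos²(53°) = 0.05529 I₀.
I₃ = I₂ cos²(24° − 62°) = 0.05529 I₀ · cos²(38°) = 0.03434 I₀.
That is 3.434% of the incident intensity.

≈ 3.43%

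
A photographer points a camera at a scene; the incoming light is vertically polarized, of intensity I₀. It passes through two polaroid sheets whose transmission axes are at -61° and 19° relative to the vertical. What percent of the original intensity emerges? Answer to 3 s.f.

I₁ = I₀ cos²(-61° − 0°) = I₀ cos²(61°) = 0.235 I₀.
I₂ = I₁ cos²(19° + 61°) = 0.235 I₀ · cos²(80°) = 0.007087 I₀.
That is 0.7087% of the incident intensity.

≈ 0.709%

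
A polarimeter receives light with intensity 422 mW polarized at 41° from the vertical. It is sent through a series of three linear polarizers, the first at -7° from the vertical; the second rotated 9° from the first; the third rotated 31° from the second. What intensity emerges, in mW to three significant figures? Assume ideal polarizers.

I ≈ 135 mW

I₁ = 422 mW · cos²(48°) = 188.9 mW.
I₂ = I₁ · cos²(9°) = 188.9 · 0.9755 = 184.3 mW.
I₃ = I₂ · cos²(31°) = 184.3 · 0.7347 = 135.4 mW.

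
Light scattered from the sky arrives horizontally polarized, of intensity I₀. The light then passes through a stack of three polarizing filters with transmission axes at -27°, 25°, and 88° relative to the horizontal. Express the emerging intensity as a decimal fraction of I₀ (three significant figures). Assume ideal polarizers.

≈ 0.0620 I₀

I₁ = I₀ cos²(-27° − 0°) = I₀ cos²(27°) = 0.7939 I₀.
I₂ = I₁ cos²(25° + 27°) = 0.7939 I₀ · cos²(52°) = 0.3009 I₀.
I₃ = I₂ cos²(88° − 25°) = 0.3009 I₀ · cos²(63°) = 0.06202 I₀.
Transmitted fraction = 0.06202.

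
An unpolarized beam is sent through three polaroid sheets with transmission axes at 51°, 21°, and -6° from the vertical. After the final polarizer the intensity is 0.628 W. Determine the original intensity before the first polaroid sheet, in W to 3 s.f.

Unpolarized light through the first polarizer → I₁ = ½ I₀, now polarized at 51°.
I₂ = I₁ cos²(21° − 51°) = 0.5 I₀ · cos²(30°) = 0.375 I₀.
I₃ = I₂ cos²(-6° − 21°) = 0.375 I₀ · cos²(27°) = 0.2977 I₀.
So 0.628 W = 0.2977 I₀, giving I₀ = 0.628/0.2977 = 2.109 W.

I₀ ≈ 2.11 W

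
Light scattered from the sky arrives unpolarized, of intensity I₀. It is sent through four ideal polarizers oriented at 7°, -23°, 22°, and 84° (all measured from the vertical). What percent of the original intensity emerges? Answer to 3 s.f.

≈ 4.13%

Unpolarized light through the first polarizer → I₁ = ½ I₀, now polarized at 7°.
I₂ = I₁ cos²(-23° − 7°) = 0.5 I₀ · cos²(30°) = 0.375 I₀.
I₃ = I₂ cos²(22° + 23°) = 0.375 I₀ · cos²(45°) = 0.1875 I₀.
I₄ = I₃ cos²(84° − 22°) = 0.1875 I₀ · cos²(62°) = 0.04133 I₀.
That is 4.133% of the incident intensity.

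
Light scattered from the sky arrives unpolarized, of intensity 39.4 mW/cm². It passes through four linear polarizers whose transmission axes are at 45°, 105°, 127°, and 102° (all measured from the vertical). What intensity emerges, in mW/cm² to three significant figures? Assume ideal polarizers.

I ≈ 3.48 mW/cm²

Unpolarized light through the first polarizer → I₁ = 39.4 mW/cm²/2 = 19.7 mW/cm², polarized at 45°.
I₂ = I₁ · cos²(60°) = 19.7 · 0.25 = 4.925 mW/cm².
I₃ = I₂ · cos²(22°) = 4.925 · 0.8597 = 4.234 mW/cm².
I₄ = I₃ · cos²(25°) = 4.234 · 0.8214 = 3.478 mW/cm².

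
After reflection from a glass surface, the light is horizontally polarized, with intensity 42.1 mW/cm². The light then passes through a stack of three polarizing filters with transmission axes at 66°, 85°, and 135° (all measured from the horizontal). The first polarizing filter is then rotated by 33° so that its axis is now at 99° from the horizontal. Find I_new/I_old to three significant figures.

I_new/I_old ≈ 0.156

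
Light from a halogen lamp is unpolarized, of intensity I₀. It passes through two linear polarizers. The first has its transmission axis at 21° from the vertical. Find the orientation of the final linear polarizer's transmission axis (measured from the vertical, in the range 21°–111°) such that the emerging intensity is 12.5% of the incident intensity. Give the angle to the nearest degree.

Unpolarized light through the first polarizer → I₁ = ½ I₀, now polarized at 21°.
Need I₂/I₀ = 0.125, so cos²(θ − 21°) = 0.125 / 0.5 = 0.25.
θ − 21° = arccos(√0.25) = 60.0°, giving θ ≈ 21 + 60.0 = 81.0°.

θ ≈ 81°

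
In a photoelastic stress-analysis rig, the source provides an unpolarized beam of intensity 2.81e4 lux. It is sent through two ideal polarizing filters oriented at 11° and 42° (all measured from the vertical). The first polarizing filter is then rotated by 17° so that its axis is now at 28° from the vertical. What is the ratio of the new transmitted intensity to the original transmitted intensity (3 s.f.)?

I_new/I_old ≈ 1.28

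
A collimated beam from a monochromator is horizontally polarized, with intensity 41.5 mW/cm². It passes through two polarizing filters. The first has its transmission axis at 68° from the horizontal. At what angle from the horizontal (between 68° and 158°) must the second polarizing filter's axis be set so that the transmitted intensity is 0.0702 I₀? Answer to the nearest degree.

θ ≈ 113°

By Malus's law, I₁ = I₀ cos²(68° − 0°) = I₀ cos²(68°) = 0.1403 I₀.
Need I₂/I₀ = 0.0702, so cos²(θ − 68°) = 0.0702 / 0.1403 = 0.5002.
θ − 68° = arccos(√0.5002) = 45.0°, giving θ ≈ 68 + 45.0 = 113.0°.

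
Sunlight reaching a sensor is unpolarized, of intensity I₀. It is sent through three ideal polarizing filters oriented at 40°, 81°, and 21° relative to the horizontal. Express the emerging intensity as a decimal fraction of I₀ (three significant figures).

≈ 0.0712 I₀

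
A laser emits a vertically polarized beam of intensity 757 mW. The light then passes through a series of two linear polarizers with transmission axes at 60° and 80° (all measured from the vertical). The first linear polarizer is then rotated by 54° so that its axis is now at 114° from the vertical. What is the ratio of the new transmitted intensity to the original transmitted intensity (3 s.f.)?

I_new/I_old ≈ 0.515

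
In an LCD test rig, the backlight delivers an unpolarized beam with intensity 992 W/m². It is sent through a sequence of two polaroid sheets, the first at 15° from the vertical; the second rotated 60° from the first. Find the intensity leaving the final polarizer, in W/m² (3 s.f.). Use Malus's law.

I ≈ 124 W/m²

Unpolarized light through the first polarizer → I₁ = 992 W/m²/2 = 496 W/m², polarized at 15°.
I₂ = I₁ · cos²(60°) = 496 · 0.25 = 124 W/m².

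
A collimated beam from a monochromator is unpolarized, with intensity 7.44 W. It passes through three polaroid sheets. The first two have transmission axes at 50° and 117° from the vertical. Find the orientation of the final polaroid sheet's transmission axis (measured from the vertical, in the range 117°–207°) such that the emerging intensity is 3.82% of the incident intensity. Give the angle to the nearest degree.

θ ≈ 162°

Unpolarized light through the first polarizer → I₁ = ½ I₀, now polarized at 50°.
I₂ = I₁ cos²(117° − 50°) = 0.5 I₀ · cos²(67°) = 0.07634 I₀.
Need I₃/I₀ = 0.0382, so cos²(θ − 117°) = 0.0382 / 0.07634 = 0.5004.
θ − 117° = arccos(√0.5004) = 45.0°, giving θ ≈ 117 + 45.0 = 162.0°.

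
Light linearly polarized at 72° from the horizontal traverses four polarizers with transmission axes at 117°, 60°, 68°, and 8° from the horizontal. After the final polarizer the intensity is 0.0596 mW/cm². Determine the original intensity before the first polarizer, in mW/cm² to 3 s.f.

By Malus's law, I₁ = I₀ cos²(117° − 72°) = I₀ cos²(45°) = 0.5 I₀.
I₂ = I₁ cos²(60° − 117°) = 0.5 I₀ · cos²(57°) = 0.1483 I₀.
I₃ = I₂ cos²(68° − 60°) = 0.1483 I₀ · cos²(8°) = 0.1454 I₀.
I₄ = I₃ cos²(8° − 68°) = 0.1454 I₀ · cos²(60°) = 0.03636 I₀.
So 0.0596 mW/cm² = 0.03636 I₀, giving I₀ = 0.0596/0.03636 = 1.639 mW/cm².

I₀ ≈ 1.64 mW/cm²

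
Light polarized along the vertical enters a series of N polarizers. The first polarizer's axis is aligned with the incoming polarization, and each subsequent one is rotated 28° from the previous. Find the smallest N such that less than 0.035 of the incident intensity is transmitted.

N = 15

First polarizer is aligned with the polarization: full transmission.
Each further stage multiplies by cos²(28°) = 0.7796.
After N polarizers: T = 0.7796^(N−1). Require T < 0.035 ⇒ N−1 > ln(0.035)/ln(0.7796) = 13.46, so N−1 ≥ 14 and N = 15.
Check: N=15 gives T = 0.03063 < 0.035; N=14 gives T = 0.03929.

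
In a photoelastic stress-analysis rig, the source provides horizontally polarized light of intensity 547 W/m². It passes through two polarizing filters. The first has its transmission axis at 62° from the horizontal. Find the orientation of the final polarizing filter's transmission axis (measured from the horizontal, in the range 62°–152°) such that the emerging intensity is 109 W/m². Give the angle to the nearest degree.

I₁ = I₀ cos²(62° − 0°) = I₀ cos²(62°) = 0.2204 I₀.
Target fraction: 109 / 547 W/m² = 0.1993 of I₀.
Need I₂/I₀ = 0.1993, so cos²(θ − 62°) = 0.1993 / 0.2204 = 0.9041.
θ − 62° = arccos(√0.9041) = 18.0°, giving θ ≈ 62 + 18.0 = 80.0°.

θ ≈ 80°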